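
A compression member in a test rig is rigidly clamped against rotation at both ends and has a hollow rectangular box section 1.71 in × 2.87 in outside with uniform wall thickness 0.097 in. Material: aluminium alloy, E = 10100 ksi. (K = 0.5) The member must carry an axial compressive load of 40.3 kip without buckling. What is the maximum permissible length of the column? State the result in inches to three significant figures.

Inner dimensions: h_i = 2.87 − 2×0.097 = 2.676 in, b_i = 1.71 − 2×0.097 = 1.516 in
Weak-axis I_min = (h_o·b_o³ − h_i·b_i³)/12 with b_o = 1.71, b_i = 1.516 in (shorter outer/inner sides).
I_min = (2.87×1.71³ − 2.676×1.516³)/12 = 0.4189 in⁴
At the buckling limit P_cr = P = 4.030×10^4 lb
From P_cr = π²EI/(K·L)²:  L = (1/K)·√(π²EI/P_cr) = (1/0.5)·√(π²×1.01×10^7×0.4189/4.030×10^4)
L = 64.4 in

L_max ≈ 64.4 in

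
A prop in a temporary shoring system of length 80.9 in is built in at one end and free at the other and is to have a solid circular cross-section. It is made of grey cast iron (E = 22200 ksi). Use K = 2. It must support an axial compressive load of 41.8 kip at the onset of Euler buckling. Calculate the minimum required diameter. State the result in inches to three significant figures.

L_e = K·L = 2 × 80.9 = 161.8 in
Required I = P_cr·L_e²/(π²E) = 4.180×10^4 × 161.8² / (π² × 2.22×10^7) = 4.994 in⁴
Solid circle: I = πd⁴/64  ⇒  d = (64I/π)^(1/4) = (64×4.994/π)^(1/4) = 3.18 in

d ≈ 3.18 in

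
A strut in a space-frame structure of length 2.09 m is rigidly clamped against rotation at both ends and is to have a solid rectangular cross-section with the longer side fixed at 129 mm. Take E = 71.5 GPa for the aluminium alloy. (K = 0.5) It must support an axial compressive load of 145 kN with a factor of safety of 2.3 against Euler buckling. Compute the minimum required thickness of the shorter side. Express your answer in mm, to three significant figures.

b ≈ 36.3 mm

Required P_cr = n·P = 2.3 × 145 = 333.5 kN
L_e = K·L = 0.5 × 2.09 = 1.045 m
Required I = P_cr·L_e²/(π²E) = 3.335×10^5 × 1.045² / (π² × 7.15×10^10) = 5.161×10^-7 m⁴
I_req = 5.161×10^5 mm⁴
Rectangle, weak axis: I_min = h·b³/12 with h = 129 mm fixed  ⇒  b = (12I/h)^(1/3) = 36.3 mm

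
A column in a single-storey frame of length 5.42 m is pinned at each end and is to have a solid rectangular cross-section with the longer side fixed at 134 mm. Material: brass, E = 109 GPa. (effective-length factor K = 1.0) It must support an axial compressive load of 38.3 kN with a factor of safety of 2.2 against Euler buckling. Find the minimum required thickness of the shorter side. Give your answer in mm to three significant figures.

Required P_cr = n·P = 2.2 × 38.3 = 84.26 kN
L_e = K·L = 1 × 5.42 = 5.420 m
Required I = P_cr·L_e²/(π²E) = 8.426×10^4 × 5.420² / (π² × 1.09×10^11) = 2.301×10^-6 m⁴
I_req = 2.301×10^6 mm⁴
Rectangle, weak axis: I_min = h·b³/12 with h = 134 mm fixed  ⇒  b = (12I/h)^(1/3) = 59.1 mm

b ≈ 59.1 mm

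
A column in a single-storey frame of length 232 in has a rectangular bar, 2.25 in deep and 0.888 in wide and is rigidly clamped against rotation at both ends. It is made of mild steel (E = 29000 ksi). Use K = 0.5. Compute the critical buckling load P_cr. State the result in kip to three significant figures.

Buckling occurs about the weak axis: I_min = h·b³/12 with b = 0.888 in (the shorter side).
I_min = 2.25×0.888³/12 = 0.1313 in⁴
Effective length L_e = K·L = 0.5 × 232 = 116.0 in
P_cr = π²EI / L_e² = π² × 29000×10³ × 0.1313 / 116.0² = 2.793×10^3 lb

P_cr ≈ 2.79 kip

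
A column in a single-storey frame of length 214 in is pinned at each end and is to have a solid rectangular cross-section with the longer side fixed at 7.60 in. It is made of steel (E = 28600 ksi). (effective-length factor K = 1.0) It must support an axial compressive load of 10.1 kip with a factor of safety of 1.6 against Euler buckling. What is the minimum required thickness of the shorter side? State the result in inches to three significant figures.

b ≈ 1.61 in

Required P_cr = n·P = 1.6 × 10.1 = 16.16 kip
L_e = K·L = 1 × 214 = 214.0 in
Required I = P_cr·L_e²/(π²E) = 1.616×10^4 × 214.0² / (π² × 2.86×10^7) = 2.622 in⁴
Rectangle, weak axis: I_min = h·b³/12 with h = 7.60 in fixed  ⇒  b = (12I/h)^(1/3) = 1.61 in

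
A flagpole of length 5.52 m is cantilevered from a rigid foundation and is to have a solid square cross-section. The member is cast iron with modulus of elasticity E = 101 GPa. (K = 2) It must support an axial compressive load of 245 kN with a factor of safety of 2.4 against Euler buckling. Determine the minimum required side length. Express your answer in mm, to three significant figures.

Required P_cr = n·P = 2.4 × 245 = 588.0 kN
L_e = K·L = 2 × 5.52 = 11.04 m
Required I = P_cr·L_e²/(π²E) = 5.880×10^5 × 11.04² / (π² × 1.01×10^11) = 7.189×10^-5 m⁴
I_req = 7.189×10^7 mm⁴
Solid square: I = a⁴/12  ⇒  a = (12I)^(1/4) = (12×7.189×10^7)^(1/4) = 171 mm

a ≈ 171 mm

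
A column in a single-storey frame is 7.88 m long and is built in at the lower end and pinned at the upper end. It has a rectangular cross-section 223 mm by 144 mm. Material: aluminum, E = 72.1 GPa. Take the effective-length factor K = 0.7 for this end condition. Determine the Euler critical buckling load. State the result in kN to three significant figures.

Buckling occurs about the weak axis: I_min = h·b³/12 with b = 144 mm (the shorter side).
I_min = 223×144³/12 = 5.549×10^7 mm⁴
I = 5.549×10^7 mm⁴ = 5.549×10^-5 m⁴
Effective length L_e = K·L = 0.7 × 7.88 = 5.516 m
P_cr = π²EI / L_e² = π² × 72.1×10⁹ × 5.549×10^-5 / 5.516² = 1.298×10^6 N

P_cr ≈ 1300 kN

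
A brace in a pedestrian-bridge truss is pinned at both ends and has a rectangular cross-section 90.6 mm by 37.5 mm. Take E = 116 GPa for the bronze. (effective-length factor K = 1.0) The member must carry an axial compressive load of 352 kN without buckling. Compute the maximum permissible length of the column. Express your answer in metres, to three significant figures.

Buckling occurs about the weak axis: I_min = h·b³/12 with b = 37.5 mm (the shorter side).
I_min = 90.6×37.5³/12 = 3.981×10^5 mm⁴
I = 3.981×10^-7 m⁴
At the buckling limit P_cr = P = 3.520×10^5 N
From P_cr = π²EI/(K·L)²:  L = (1/K)·√(π²EI/P_cr) = (1/1)·√(π²×1.16×10^11×3.981×10^-7/3.520×10^5)
L = 1.14 m

L_max ≈ 1.14 m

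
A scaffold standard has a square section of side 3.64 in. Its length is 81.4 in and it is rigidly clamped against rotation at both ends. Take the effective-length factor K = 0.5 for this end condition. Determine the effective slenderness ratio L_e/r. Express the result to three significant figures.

I = a⁴/12 = 3.64⁴/12 = 14.63 in⁴
A = 13.25 in²;  r_min = √(I/A) = √(14.63/13.25) = 1.051 in
L_e = K·L = 0.5 × 81.4 = 40.70 in
λ = L_e / r_min = 40.700 / 1.051 = 38.7

λ ≈ 38.7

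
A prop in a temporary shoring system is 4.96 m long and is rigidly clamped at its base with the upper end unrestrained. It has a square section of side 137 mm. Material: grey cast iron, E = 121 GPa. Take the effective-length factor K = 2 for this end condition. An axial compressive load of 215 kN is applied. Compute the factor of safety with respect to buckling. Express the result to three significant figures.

n ≈ 1.66

I = a⁴/12 = 137⁴/12 = 2.936×10^7 mm⁴
I = 2.936×10^7 mm⁴ = 2.936×10^-5 m⁴
Effective length L_e = K·L = 2 × 4.96 = 9.920 m
P_cr = π²EI / L_e² = π² × 121×10⁹ × 2.936×10^-5 / 9.920² = 3.563×10^5 N
Factor of safety n = P_cr / P = 356.26 / 215 = 1.66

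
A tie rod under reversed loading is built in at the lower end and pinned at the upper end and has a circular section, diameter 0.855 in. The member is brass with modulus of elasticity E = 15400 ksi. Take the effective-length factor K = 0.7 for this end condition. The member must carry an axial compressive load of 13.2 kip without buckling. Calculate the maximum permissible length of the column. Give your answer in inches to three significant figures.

L_max ≈ 24.8 in

I = πd⁴/64 = π×0.855⁴/64 = 2.623×10^-2 in⁴
At the buckling limit P_cr = P = 1.320×10^4 lb
From P_cr = π²EI/(K·L)²:  L = (1/K)·√(π²EI/P_cr) = (1/0.7)·√(π²×1.54×10^7×2.623×10^-2/1.320×10^4)
L = 24.8 in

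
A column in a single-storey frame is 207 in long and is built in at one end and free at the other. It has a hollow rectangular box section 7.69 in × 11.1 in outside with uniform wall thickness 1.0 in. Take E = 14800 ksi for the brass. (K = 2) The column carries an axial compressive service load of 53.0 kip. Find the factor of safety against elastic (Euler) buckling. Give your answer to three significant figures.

n ≈ 4.52

Inner dimensions: h_i = 11.1 − 2×1.0 = 9.100 in, b_i = 7.69 − 2×1.0 = 5.690 in
Weak-axis I_min = (h_o·b_o³ − h_i·b_i³)/12 with b_o = 7.69, b_i = 5.690 in (shorter outer/inner sides).
I_min = (11.1×7.69³ − 9.100×5.690³)/12 = 280.9 in⁴
Effective length L_e = K·L = 2 × 207 = 414.0 in
P_cr = π²EI / L_e² = π² × 14800×10³ × 280.9 / 414.0² = 2.394×10^5 lb
Factor of safety n = P_cr / P = 239.44 / 53.0 = 4.52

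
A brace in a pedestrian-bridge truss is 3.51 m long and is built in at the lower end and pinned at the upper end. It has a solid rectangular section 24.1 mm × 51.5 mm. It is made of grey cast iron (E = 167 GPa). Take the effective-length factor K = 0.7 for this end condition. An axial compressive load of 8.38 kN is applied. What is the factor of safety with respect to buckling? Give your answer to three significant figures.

n ≈ 1.96

Buckling occurs about the weak axis: I_min = h·b³/12 with b = 24.1 mm (the shorter side).
I_min = 51.5×24.1³/12 = 6.007×10^4 mm⁴
I = 6.007×10^4 mm⁴ = 6.007×10^-8 m⁴
Effective length L_e = K·L = 0.7 × 3.51 = 2.457 m
P_cr = π²EI / L_e² = π² × 167×10⁹ × 6.007×10^-8 / 2.457² = 1.640×10^4 N
Factor of safety n = P_cr / P = 16.401 / 8.38 = 1.96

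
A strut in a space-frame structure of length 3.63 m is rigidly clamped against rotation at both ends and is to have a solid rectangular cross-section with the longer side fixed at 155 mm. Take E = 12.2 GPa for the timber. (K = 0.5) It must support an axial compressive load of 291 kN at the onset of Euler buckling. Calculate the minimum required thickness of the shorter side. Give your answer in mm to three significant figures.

b ≈ 85.1 mm

L_e = K·L = 0.5 × 3.63 = 1.815 m
Required I = P_cr·L_e²/(π²E) = 2.910×10^5 × 1.815² / (π² × 1.22×10^10) = 7.961×10^-6 m⁴
I_req = 7.961×10^6 mm⁴
Rectangle, weak axis: I_min = h·b³/12 with h = 155 mm fixed  ⇒  b = (12I/h)^(1/3) = 85.1 mm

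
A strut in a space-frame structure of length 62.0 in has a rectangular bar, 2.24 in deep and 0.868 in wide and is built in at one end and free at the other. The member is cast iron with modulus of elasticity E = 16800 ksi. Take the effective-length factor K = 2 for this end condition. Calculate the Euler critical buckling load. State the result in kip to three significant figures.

P_cr ≈ 1.32 kip

Buckling occurs about the weak axis: I_min = h·b³/12 with b = 0.868 in (the shorter side).
I_min = 2.24×0.868³/12 = 0.1221 in⁴
Effective length L_e = K·L = 2 × 62.0 = 124.0 in
P_cr = π²EI / L_e² = π² × 16800×10³ × 0.1221 / 124.0² = 1.316×10^3 lb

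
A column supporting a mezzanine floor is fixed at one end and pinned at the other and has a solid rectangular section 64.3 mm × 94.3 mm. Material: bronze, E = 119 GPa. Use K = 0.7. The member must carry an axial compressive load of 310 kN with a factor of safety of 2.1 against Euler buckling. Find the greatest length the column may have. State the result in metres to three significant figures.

L_max ≈ 2.77 m

Buckling occurs about the weak axis: I_min = h·b³/12 with b = 64.3 mm (the shorter side).
I_min = 94.3×64.3³/12 = 2.089×10^6 mm⁴
I = 2.089×10^-6 m⁴
Required critical load P_cr = n·P = 2.1 × 310 = 651.0 kN = 6.510×10^5 N
From P_cr = π²EI/(K·L)²:  L = (1/K)·√(π²EI/P_cr) = (1/0.7)·√(π²×1.19×10^11×2.089×10^-6/6.510×10^5)
L = 2.77 m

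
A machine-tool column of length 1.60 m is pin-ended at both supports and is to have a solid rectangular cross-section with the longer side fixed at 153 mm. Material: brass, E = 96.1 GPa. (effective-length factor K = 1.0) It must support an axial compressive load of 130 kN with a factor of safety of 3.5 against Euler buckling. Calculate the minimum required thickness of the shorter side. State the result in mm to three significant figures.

Required P_cr = n·P = 3.5 × 130 = 455.0 kN
L_e = K·L = 1 × 1.60 = 1.600 m
Required I = P_cr·L_e²/(π²E) = 4.550×10^5 × 1.600² / (π² × 9.61×10^10) = 1.228×10^-6 m⁴
I_req = 1.228×10^6 mm⁴
Rectangle, weak axis: I_min = h·b³/12 with h = 153 mm fixed  ⇒  b = (12I/h)^(1/3) = 45.8 mm

b ≈ 45.8 mm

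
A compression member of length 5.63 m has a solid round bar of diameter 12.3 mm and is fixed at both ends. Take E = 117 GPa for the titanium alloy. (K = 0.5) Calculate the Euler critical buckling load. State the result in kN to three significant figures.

I = πd⁴/64 = π×12.3⁴/64 = 1.124×10^3 mm⁴
I = 1.124×10^3 mm⁴ = 1.124×10^-9 m⁴
Effective length L_e = K·L = 0.5 × 5.63 = 2.815 m
P_cr = π²EI / L_e² = π² × 117×10⁹ × 1.124×10^-9 / 2.815² = 163.7 N

P_cr ≈ 0.164 kN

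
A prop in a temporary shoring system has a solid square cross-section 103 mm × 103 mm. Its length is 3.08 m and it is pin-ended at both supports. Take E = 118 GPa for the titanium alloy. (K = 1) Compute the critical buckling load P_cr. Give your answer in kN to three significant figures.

I = a⁴/12 = 103⁴/12 = 9.379×10^6 mm⁴
I = 9.379×10^6 mm⁴ = 9.379×10^-6 m⁴
Effective length L_e = K·L = 1 × 3.08 = 3.080 m
P_cr = π²EI / L_e² = π² × 118×10⁹ × 9.379×10^-6 / 3.080² = 1.151×10^6 N

P_cr ≈ 1150 kN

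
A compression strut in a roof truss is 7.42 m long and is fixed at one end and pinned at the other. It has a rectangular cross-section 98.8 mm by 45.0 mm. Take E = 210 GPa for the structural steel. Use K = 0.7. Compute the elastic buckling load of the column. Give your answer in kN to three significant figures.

Buckling occurs about the weak axis: I_min = h·b³/12 with b = 45.0 mm (the shorter side).
I_min = 98.8×45.0³/12 = 7.503×10^5 mm⁴
I = 7.503×10^5 mm⁴ = 7.503×10^-7 m⁴
Effective length L_e = K·L = 0.7 × 7.42 = 5.194 m
P_cr = π²EI / L_e² = π² × 210×10⁹ × 7.503×10^-7 / 5.194² = 5.764×10^4 N

P_cr ≈ 57.6 kN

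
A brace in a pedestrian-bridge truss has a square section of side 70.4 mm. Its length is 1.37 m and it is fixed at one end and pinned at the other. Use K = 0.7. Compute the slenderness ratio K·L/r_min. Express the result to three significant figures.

λ ≈ 47.2

For a square r = a/√12 = 70.4/√12 = 20.32 mm
L_e = K·L = 0.7 × 1.37 m = 0.9590 m = 959.00 mm
λ = L_e / r_min = 959.00 / 20.32 = 47.2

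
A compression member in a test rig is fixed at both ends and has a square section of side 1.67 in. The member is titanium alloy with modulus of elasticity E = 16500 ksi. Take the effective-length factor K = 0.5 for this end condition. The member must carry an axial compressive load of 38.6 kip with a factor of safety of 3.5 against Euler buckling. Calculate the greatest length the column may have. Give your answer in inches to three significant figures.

I = a⁴/12 = 1.67⁴/12 = 0.6482 in⁴
Required critical load P_cr = n·P = 3.5 × 38.6 = 135.1 kip = 1.351×10^5 lb
From P_cr = π²EI/(K·L)²:  L = (1/K)·√(π²EI/P_cr) = (1/0.5)·√(π²×1.65×10^7×0.6482/1.351×10^5)
L = 55.9 in

L_max ≈ 55.9 in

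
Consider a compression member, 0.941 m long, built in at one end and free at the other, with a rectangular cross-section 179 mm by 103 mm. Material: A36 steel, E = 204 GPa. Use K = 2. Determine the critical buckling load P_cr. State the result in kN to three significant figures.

P_cr ≈ 9270 kN

Buckling occurs about the weak axis: I_min = h·b³/12 with b = 103 mm (the shorter side).
I_min = 179×103³/12 = 1.630×10^7 mm⁴
I = 1.630×10^7 mm⁴ = 1.630×10^-5 m⁴
Effective length L_e = K·L = 2 × 0.941 = 1.882 m
P_cr = π²EI / L_e² = π² × 204×10⁹ × 1.630×10^-5 / 1.882² = 9.266×10^6 N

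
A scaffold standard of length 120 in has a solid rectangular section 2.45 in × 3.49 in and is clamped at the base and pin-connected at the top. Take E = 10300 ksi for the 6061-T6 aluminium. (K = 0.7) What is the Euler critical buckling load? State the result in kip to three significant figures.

Buckling occurs about the weak axis: I_min = h·b³/12 with b = 2.45 in (the shorter side).
I_min = 3.49×2.45³/12 = 4.277 in⁴
Effective length L_e = K·L = 0.7 × 120 = 84.00 in
P_cr = π²EI / L_e² = π² × 10300×10³ × 4.277 / 84.00² = 6.162×10^4 lb

P_cr ≈ 61.6 kip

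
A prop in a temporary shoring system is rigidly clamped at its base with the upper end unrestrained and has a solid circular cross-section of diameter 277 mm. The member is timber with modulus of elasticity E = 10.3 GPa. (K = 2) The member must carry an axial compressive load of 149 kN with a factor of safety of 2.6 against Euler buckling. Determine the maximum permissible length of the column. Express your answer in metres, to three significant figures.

I = πd⁴/64 = π×277⁴/64 = 2.890×10^8 mm⁴
I = 2.890×10^-4 m⁴
Required critical load P_cr = n·P = 2.6 × 149 = 387.4 kN = 3.874×10^5 N
From P_cr = π²EI/(K·L)²:  L = (1/K)·√(π²EI/P_cr) = (1/2)·√(π²×1.03×10^10×2.890×10^-4/3.874×10^5)
L = 4.35 m

L_max ≈ 4.35 m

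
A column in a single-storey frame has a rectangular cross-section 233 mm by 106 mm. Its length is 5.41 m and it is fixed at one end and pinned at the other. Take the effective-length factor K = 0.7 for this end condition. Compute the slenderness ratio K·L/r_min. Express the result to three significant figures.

Buckling occurs about the weak axis: I_min = h·b³/12 with b = 106 mm (the shorter side).
I_min = 233×106³/12 = 2.313×10^7 mm⁴
A = 2.470×10^4 mm²;  r_min = √(I/A) = √(2.313×10^7/2.470×10^4) = 30.60 mm
L_e = K·L = 0.7 × 5.41 m = 3.787 m = 3787.0 mm
λ = L_e / r_min = 3787.0 / 30.60 = 124

λ ≈ 124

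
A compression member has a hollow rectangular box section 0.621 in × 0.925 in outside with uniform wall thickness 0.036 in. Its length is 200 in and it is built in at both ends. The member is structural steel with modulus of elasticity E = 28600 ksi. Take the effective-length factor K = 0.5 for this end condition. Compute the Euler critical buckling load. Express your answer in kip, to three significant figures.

P_cr ≈ 0.189 kip

Inner dimensions: h_i = 0.925 − 2×0.036 = 0.8530 in, b_i = 0.621 − 2×0.036 = 0.5490 in
Weak-axis I_min = (h_o·b_o³ − h_i·b_i³)/12 with b_o = 0.621, b_i = 0.5490 in (shorter outer/inner sides).
I_min = (0.925×0.621³ − 0.8530×0.5490³)/12 = 6.698×10^-3 in⁴
Effective length L_e = K·L = 0.5 × 200 = 100.0 in
P_cr = π²EI / L_e² = π² × 28600×10³ × 6.698×10^-3 / 100.0² = 189.1 lb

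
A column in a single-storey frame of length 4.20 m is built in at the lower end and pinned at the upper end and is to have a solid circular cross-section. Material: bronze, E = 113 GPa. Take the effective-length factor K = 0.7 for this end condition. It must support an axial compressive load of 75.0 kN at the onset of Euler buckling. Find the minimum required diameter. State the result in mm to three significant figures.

L_e = K·L = 0.7 × 4.20 = 2.940 m
Required I = P_cr·L_e²/(π²E) = 7.500×10^4 × 2.940² / (π² × 1.13×10^11) = 5.813×10^-7 m⁴
I_req = 5.813×10^5 mm⁴
Solid circle: I = πd⁴/64  ⇒  d = (64I/π)^(1/4) = (64×5.813×10^5/π)^(1/4) = 58.7 mm

d ≈ 58.7 mm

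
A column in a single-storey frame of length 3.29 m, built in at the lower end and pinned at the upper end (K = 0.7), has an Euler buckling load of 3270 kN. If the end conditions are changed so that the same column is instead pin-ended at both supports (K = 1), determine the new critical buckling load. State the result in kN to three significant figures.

P_cr ≈ 1600 kN

P_cr ∝ 1/K², so P_cr,new = P_cr,old × (K_old/K_new)² = 3270 × (0.7/1)²
= 3270 × 0.4900 = 1600 kN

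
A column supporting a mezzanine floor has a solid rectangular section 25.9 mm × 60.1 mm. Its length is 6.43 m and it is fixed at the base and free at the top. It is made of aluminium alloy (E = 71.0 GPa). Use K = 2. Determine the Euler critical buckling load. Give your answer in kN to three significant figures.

Buckling occurs about the weak axis: I_min = h·b³/12 with b = 25.9 mm (the shorter side).
I_min = 60.1×25.9³/12 = 8.701×10^4 mm⁴
I = 8.701×10^4 mm⁴ = 8.701×10^-8 m⁴
Effective length L_e = K·L = 2 × 6.43 = 12.86 m
P_cr = π²EI / L_e² = π² × 71.0×10⁹ × 8.701×10^-8 / 12.86² = 368.7 N

P_cr ≈ 0.369 kN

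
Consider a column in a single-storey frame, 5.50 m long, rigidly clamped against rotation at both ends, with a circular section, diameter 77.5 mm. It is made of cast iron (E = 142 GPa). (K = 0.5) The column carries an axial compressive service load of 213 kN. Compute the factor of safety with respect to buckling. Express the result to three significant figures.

n ≈ 1.54

I = πd⁴/64 = π×77.5⁴/64 = 1.771×10^6 mm⁴
I = 1.771×10^6 mm⁴ = 1.771×10^-6 m⁴
Effective length L_e = K·L = 0.5 × 5.50 = 2.750 m
P_cr = π²EI / L_e² = π² × 142×10⁹ × 1.771×10^-6 / 2.750² = 3.282×10^5 N
Factor of safety n = P_cr / P = 328.17 / 213 = 1.54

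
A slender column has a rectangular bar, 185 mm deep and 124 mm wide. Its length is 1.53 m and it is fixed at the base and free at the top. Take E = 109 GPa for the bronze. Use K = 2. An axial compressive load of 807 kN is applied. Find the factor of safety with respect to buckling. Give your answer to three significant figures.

n ≈ 4.18

Buckling occurs about the weak axis: I_min = h·b³/12 with b = 124 mm (the shorter side).
I_min = 185×124³/12 = 2.939×10^7 mm⁴
I = 2.939×10^7 mm⁴ = 2.939×10^-5 m⁴
Effective length L_e = K·L = 2 × 1.53 = 3.060 m
P_cr = π²EI / L_e² = π² × 109×10⁹ × 2.939×10^-5 / 3.060² = 3.377×10^6 N
Factor of safety n = P_cr / P = 3377.1 / 807 = 4.18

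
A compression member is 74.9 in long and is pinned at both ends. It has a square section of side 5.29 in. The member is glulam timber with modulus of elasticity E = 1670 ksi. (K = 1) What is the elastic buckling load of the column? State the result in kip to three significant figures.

P_cr ≈ 192 kip

I = a⁴/12 = 5.29⁴/12 = 65.26 in⁴
Effective length L_e = K·L = 1 × 74.9 = 74.90 in
P_cr = π²EI / L_e² = π² × 1670×10³ × 65.26 / 74.90² = 1.917×10^5 lb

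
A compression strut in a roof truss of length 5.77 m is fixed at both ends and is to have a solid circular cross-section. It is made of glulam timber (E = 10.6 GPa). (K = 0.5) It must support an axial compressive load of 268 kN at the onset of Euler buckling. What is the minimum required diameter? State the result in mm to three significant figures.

L_e = K·L = 0.5 × 5.77 = 2.885 m
Required I = P_cr·L_e²/(π²E) = 2.680×10^5 × 2.885² / (π² × 1.06×10^10) = 2.132×10^-5 m⁴
I_req = 2.132×10^7 mm⁴
Solid circle: I = πd⁴/64  ⇒  d = (64I/π)^(1/4) = (64×2.132×10^7/π)^(1/4) = 144 mm

d ≈ 144 mm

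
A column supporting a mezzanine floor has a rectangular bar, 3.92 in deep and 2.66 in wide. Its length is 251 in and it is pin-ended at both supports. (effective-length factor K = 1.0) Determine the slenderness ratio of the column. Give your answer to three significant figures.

Buckling occurs about the weak axis: I_min = h·b³/12 with b = 2.66 in (the shorter side).
I_min = 3.92×2.66³/12 = 6.148 in⁴
A = 10.43 in²;  r_min = √(I/A) = √(6.148/10.43) = 0.7679 in
L_e = K·L = 1 × 251 = 251.0 in
λ = L_e / r_min = 251.00 / 0.7679 = 327

λ ≈ 327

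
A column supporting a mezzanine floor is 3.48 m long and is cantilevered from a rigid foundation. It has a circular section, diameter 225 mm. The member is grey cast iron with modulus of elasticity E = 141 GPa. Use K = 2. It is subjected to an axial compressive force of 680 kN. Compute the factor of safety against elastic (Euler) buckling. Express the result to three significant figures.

n ≈ 5.31

I = πd⁴/64 = π×225⁴/64 = 1.258×10^8 mm⁴
I = 1.258×10^8 mm⁴ = 1.258×10^-4 m⁴
Effective length L_e = K·L = 2 × 3.48 = 6.960 m
P_cr = π²EI / L_e² = π² × 141×10⁹ × 1.258×10^-4 / 6.960² = 3.614×10^6 N
Factor of safety n = P_cr / P = 3614.1 / 680 = 5.31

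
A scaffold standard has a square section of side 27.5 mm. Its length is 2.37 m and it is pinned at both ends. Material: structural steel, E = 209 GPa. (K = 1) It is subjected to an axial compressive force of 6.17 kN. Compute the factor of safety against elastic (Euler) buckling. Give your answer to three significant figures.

n ≈ 2.84

I = a⁴/12 = 27.5⁴/12 = 4.766×10^4 mm⁴
I = 4.766×10^4 mm⁴ = 4.766×10^-8 m⁴
Effective length L_e = K·L = 1 × 2.37 = 2.370 m
P_cr = π²EI / L_e² = π² × 209×10⁹ × 4.766×10^-8 / 2.370² = 1.750×10^4 N
Factor of safety n = P_cr / P = 17.502 / 6.17 = 2.84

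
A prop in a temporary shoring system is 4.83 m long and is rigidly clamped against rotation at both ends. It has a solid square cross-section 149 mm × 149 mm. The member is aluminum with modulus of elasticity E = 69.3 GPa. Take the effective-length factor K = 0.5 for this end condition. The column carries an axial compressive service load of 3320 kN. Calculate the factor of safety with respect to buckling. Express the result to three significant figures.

I = a⁴/12 = 149⁴/12 = 4.107×10^7 mm⁴
I = 4.107×10^7 mm⁴ = 4.107×10^-5 m⁴
Effective length L_e = K·L = 0.5 × 4.83 = 2.415 m
P_cr = π²EI / L_e² = π² × 69.3×10⁹ × 4.107×10^-5 / 2.415² = 4.817×10^6 N
Factor of safety n = P_cr / P = 4816.8 / 3320 = 1.45

n ≈ 1.45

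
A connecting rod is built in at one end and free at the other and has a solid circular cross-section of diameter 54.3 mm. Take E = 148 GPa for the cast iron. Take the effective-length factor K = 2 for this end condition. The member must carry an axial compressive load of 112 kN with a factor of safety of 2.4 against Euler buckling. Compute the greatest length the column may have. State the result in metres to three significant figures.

I = πd⁴/64 = π×54.3⁴/64 = 4.267×10^5 mm⁴
I = 4.267×10^-7 m⁴
Required critical load P_cr = n·P = 2.4 × 112 = 268.8 kN = 2.688×10^5 N
From P_cr = π²EI/(K·L)²:  L = (1/K)·√(π²EI/P_cr) = (1/2)·√(π²×1.48×10^11×4.267×10^-7/2.688×10^5)
L = 0.761 m

L_max ≈ 0.761 m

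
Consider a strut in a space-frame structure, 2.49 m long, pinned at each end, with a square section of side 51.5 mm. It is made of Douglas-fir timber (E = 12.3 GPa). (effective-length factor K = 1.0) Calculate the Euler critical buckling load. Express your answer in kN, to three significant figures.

I = a⁴/12 = 51.5⁴/12 = 5.862×10^5 mm⁴
I = 5.862×10^5 mm⁴ = 5.862×10^-7 m⁴
Effective length L_e = K·L = 1 × 2.49 = 2.490 m
P_cr = π²EI / L_e² = π² × 12.3×10⁹ × 5.862×10^-7 / 2.490² = 1.148×10^4 N

P_cr ≈ 11.5 kN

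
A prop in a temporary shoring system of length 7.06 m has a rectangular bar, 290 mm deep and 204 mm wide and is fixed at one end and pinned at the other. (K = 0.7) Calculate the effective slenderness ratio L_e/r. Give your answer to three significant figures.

λ ≈ 83.9

For a rectangle r_min = b/√12 = 204/√12 = 58.89 mm
L_e = K·L = 0.7 × 7.06 m = 4.942 m = 4942.0 mm
λ = L_e / r_min = 4942.0 / 58.89 = 83.9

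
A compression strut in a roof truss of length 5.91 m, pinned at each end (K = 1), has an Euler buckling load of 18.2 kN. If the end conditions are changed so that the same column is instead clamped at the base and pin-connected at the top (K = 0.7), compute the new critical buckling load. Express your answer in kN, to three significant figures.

P_cr ≈ 37.1 kN

P_cr ∝ 1/K², so P_cr,new = P_cr,old × (K_old/K_new)² = 18.2 × (1/0.7)²
= 18.2 × 2.041 = 37.1 kN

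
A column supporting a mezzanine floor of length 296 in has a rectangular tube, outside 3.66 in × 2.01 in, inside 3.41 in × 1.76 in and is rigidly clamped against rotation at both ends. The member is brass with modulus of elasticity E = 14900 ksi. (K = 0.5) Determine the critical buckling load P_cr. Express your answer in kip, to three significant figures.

Weak-axis I_min = (h_o·b_o³ − h_i·b_i³)/12 with b_o = 2.01, b_i = 1.760 in (shorter outer/inner sides).
I_min = (3.66×2.01³ − 3.410×1.760³)/12 = 0.9276 in⁴
Effective length L_e = K·L = 0.5 × 296 = 148.0 in
P_cr = π²EI / L_e² = π² × 14900×10³ × 0.9276 / 148.0² = 6.227×10^3 lb

P_cr ≈ 6.23 kip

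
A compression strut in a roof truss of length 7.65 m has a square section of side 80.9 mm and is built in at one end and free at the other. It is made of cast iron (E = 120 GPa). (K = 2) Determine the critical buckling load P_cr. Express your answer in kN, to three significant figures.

I = a⁴/12 = 80.9⁴/12 = 3.570×10^6 mm⁴
I = 3.570×10^6 mm⁴ = 3.570×10^-6 m⁴
Effective length L_e = K·L = 2 × 7.65 = 15.30 m
P_cr = π²EI / L_e² = π² × 120×10⁹ × 3.570×10^-6 / 15.30² = 1.806×10^4 N

P_cr ≈ 18.1 kN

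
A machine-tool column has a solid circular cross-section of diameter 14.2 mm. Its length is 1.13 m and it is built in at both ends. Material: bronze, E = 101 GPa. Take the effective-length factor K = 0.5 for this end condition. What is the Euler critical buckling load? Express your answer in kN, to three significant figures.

P_cr ≈ 6.23 kN

I = πd⁴/64 = π×14.2⁴/64 = 1.996×10^3 mm⁴
I = 1.996×10^3 mm⁴ = 1.996×10^-9 m⁴
Effective length L_e = K·L = 0.5 × 1.13 = 0.5650 m
P_cr = π²EI / L_e² = π² × 101×10⁹ × 1.996×10^-9 / 0.5650² = 6.232×10^3 N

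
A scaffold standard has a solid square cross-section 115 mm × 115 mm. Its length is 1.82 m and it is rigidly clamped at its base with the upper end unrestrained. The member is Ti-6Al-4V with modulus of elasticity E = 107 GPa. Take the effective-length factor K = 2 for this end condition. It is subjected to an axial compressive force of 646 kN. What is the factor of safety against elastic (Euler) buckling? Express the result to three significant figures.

I = a⁴/12 = 115⁴/12 = 1.458×10^7 mm⁴
I = 1.458×10^7 mm⁴ = 1.458×10^-5 m⁴
Effective length L_e = K·L = 2 × 1.82 = 3.640 m
P_cr = π²EI / L_e² = π² × 107×10⁹ × 1.458×10^-5 / 3.640² = 1.162×10^6 N
Factor of safety n = P_cr / P = 1161.7 / 646 = 1.80

n ≈ 1.80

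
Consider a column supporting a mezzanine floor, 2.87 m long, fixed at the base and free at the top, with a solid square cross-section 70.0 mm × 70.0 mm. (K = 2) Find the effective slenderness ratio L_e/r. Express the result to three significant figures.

λ ≈ 284

For a square r = a/√12 = 70.0/√12 = 20.21 mm
L_e = K·L = 2 × 2.87 m = 5.740 m = 5740.0 mm
λ = L_e / r_min = 5740.0 / 20.21 = 284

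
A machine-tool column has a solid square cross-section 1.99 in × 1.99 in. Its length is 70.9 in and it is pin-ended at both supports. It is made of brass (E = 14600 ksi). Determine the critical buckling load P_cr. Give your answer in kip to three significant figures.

I = a⁴/12 = 1.99⁴/12 = 1.307 in⁴
Effective length L_e = K·L = 1 × 70.9 = 70.90 in
P_cr = π²EI / L_e² = π² × 14600×10³ × 1.307 / 70.90² = 3.746×10^4 lb

P_cr ≈ 37.5 kip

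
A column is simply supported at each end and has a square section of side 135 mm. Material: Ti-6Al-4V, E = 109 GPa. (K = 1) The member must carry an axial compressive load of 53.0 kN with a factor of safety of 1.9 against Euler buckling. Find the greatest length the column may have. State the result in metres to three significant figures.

L_max ≈ 17.2 m

I = a⁴/12 = 135⁴/12 = 2.768×10^7 mm⁴
I = 2.768×10^-5 m⁴
Required critical load P_cr = n·P = 1.9 × 53.0 = 100.7 kN = 1.007×10^5 N
From P_cr = π²EI/(K·L)²:  L = (1/K)·√(π²EI/P_cr) = (1/1)·√(π²×1.09×10^11×2.768×10^-5/1.007×10^5)
L = 17.2 m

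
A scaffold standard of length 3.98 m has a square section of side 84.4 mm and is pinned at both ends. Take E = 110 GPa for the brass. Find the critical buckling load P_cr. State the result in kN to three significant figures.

I = a⁴/12 = 84.4⁴/12 = 4.229×10^6 mm⁴
I = 4.229×10^6 mm⁴ = 4.229×10^-6 m⁴
Effective length L_e = K·L = 1 × 3.98 = 3.980 m
P_cr = π²EI / L_e² = π² × 110×10⁹ × 4.229×10^-6 / 3.980² = 2.898×10^5 N

P_cr ≈ 290 kN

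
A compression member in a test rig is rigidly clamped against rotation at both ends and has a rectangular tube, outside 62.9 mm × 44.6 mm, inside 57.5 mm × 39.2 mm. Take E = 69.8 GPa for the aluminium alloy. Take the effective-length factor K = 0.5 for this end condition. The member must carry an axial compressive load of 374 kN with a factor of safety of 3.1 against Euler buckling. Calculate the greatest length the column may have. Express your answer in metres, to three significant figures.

Weak-axis I_min = (h_o·b_o³ − h_i·b_i³)/12 with b_o = 44.6, b_i = 39.20 mm (shorter outer/inner sides).
I_min = (62.9×44.6³ − 57.50×39.20³)/12 = 1.764×10^5 mm⁴
I = 1.764×10^-7 m⁴
Required critical load P_cr = n·P = 3.1 × 374 = 1159 kN = 1.159×10^6 N
From P_cr = π²EI/(K·L)²:  L = (1/K)·√(π²EI/P_cr) = (1/0.5)·√(π²×6.98×10^10×1.764×10^-7/1.159×10^6)
L = 0.647 m

L_max ≈ 0.647 m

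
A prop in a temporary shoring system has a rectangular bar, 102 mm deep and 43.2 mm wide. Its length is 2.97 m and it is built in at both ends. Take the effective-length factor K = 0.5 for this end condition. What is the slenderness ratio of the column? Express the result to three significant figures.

Buckling occurs about the weak axis: I_min = h·b³/12 with b = 43.2 mm (the shorter side).
I_min = 102×43.2³/12 = 6.853×10^5 mm⁴
A = 4.406×10^3 mm²;  r_min = √(I/A) = √(6.853×10^5/4.406×10^3) = 12.47 mm
L_e = K·L = 0.5 × 2.97 m = 1.485 m = 1485.0 mm
λ = L_e / r_min = 1485.0 / 12.47 = 119

λ ≈ 119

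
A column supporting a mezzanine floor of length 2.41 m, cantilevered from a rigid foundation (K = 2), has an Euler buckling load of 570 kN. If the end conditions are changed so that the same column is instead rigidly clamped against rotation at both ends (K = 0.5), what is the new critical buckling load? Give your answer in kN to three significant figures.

P_cr ∝ 1/K², so P_cr,new = P_cr,old × (K_old/K_new)² = 570 × (2/0.5)²
= 570 × 16.00 = 9120 kN

P_cr ≈ 9120 kN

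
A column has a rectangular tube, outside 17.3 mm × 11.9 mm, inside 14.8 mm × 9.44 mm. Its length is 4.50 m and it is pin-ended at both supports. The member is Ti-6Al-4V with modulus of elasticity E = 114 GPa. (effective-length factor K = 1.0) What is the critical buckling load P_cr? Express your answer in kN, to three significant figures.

P_cr ≈ 0.0773 kN

Weak-axis I_min = (h_o·b_o³ − h_i·b_i³)/12 with b_o = 11.9, b_i = 9.440 mm (shorter outer/inner sides).
I_min = (17.3×11.9³ − 14.80×9.440³)/12 = 1.392×10^3 mm⁴
I = 1.392×10^3 mm⁴ = 1.392×10^-9 m⁴
Effective length L_e = K·L = 1 × 4.50 = 4.500 m
P_cr = π²EI / L_e² = π² × 114×10⁹ × 1.392×10^-9 / 4.500² = 77.34 N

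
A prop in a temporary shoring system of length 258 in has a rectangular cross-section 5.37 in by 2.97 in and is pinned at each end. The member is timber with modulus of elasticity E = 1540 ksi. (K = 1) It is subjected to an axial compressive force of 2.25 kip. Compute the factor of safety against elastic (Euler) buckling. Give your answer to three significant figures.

Buckling occurs about the weak axis: I_min = h·b³/12 with b = 2.97 in (the shorter side).
I_min = 5.37×2.97³/12 = 11.72 in⁴
Effective length L_e = K·L = 1 × 258 = 258.0 in
P_cr = π²EI / L_e² = π² × 1540×10³ × 11.72 / 258.0² = 2.677×10^3 lb
Factor of safety n = P_cr / P = 2.6770 / 2.25 = 1.19

n ≈ 1.19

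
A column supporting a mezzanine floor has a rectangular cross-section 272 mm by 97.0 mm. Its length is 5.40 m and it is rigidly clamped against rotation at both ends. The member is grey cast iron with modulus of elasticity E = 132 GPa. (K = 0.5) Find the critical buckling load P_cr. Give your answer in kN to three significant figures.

Buckling occurs about the weak axis: I_min = h·b³/12 with b = 97.0 mm (the shorter side).
I_min = 272×97.0³/12 = 2.069×10^7 mm⁴
I = 2.069×10^7 mm⁴ = 2.069×10^-5 m⁴
Effective length L_e = K·L = 0.5 × 5.40 = 2.700 m
P_cr = π²EI / L_e² = π² × 132×10⁹ × 2.069×10^-5 / 2.700² = 3.697×10^6 N

P_cr ≈ 3700 kN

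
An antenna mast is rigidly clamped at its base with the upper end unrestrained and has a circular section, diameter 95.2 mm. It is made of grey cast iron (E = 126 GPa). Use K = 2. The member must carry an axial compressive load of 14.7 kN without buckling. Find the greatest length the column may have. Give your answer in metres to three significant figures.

L_max ≈ 9.23 m

I = πd⁴/64 = π×95.2⁴/64 = 4.032×10^6 mm⁴
I = 4.032×10^-6 m⁴
At the buckling limit P_cr = P = 1.470×10^4 N
From P_cr = π²EI/(K·L)²:  L = (1/K)·√(π²EI/P_cr) = (1/2)·√(π²×1.26×10^11×4.032×10^-6/1.470×10^4)
L = 9.23 m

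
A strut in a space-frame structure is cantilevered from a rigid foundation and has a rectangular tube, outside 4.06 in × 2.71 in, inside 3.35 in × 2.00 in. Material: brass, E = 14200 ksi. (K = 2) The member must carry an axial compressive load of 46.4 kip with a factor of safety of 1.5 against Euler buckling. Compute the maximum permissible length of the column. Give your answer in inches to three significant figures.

L_max ≈ 47.6 in

Weak-axis I_min = (h_o·b_o³ − h_i·b_i³)/12 with b_o = 2.71, b_i = 2.000 in (shorter outer/inner sides).
I_min = (4.06×2.71³ − 3.350×2.000³)/12 = 4.500 in⁴
Required critical load P_cr = n·P = 1.5 × 46.4 = 69.60 kip = 6.960×10^4 lb
From P_cr = π²EI/(K·L)²:  L = (1/K)·√(π²EI/P_cr) = (1/2)·√(π²×1.42×10^7×4.500/6.960×10^4)
L = 47.6 in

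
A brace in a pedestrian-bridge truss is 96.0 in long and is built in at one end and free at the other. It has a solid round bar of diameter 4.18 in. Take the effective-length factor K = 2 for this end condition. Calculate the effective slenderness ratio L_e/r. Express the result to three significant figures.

For a solid circle r = d/4 = 4.18/4 = 1.045 in
L_e = K·L = 2 × 96.0 = 192.0 in
λ = L_e / r_min = 192.00 / 1.045 = 184

λ ≈ 184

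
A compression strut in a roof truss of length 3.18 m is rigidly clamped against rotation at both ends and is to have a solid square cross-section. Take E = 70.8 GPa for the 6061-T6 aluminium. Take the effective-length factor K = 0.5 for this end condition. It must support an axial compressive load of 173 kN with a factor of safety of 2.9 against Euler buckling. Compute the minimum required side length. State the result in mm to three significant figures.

a ≈ 68.3 mm

Required P_cr = n·P = 2.9 × 173 = 501.7 kN
L_e = K·L = 0.5 × 3.18 = 1.590 m
Required I = P_cr·L_e²/(π²E) = 5.017×10^5 × 1.590² / (π² × 7.08×10^10) = 1.815×10^-6 m⁴
I_req = 1.815×10^6 mm⁴
Solid square: I = a⁴/12  ⇒  a = (12I)^(1/4) = (12×1.815×10^6)^(1/4) = 68.3 mm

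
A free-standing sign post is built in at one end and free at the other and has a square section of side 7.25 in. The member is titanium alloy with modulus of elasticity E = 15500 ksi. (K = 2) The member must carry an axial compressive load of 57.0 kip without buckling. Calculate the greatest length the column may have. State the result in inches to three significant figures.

L_max ≈ 393 in

I = a⁴/12 = 7.25⁴/12 = 230.2 in⁴
At the buckling limit P_cr = P = 5.700×10^4 lb
From P_cr = π²EI/(K·L)²:  L = (1/K)·√(π²EI/P_cr) = (1/2)·√(π²×1.55×10^7×230.2/5.700×10^4)
L = 393 in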